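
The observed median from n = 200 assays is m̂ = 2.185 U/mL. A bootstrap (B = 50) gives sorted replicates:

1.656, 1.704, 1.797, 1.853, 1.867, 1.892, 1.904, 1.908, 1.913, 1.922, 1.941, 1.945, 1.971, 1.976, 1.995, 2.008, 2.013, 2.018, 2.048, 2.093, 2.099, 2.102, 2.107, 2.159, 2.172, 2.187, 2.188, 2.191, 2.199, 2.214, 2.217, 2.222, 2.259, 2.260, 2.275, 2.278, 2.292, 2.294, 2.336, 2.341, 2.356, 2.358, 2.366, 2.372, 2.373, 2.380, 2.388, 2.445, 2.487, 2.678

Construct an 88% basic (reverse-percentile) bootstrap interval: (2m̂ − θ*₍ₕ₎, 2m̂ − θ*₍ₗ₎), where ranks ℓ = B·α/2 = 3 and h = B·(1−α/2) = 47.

Percentile endpoints at ranks 3 and 47: θ*₍3₎ = 1.797, θ*₍47₎ = 2.388.
Basic interval reflects these around m̂:
  lower = 2 × 2.185 − 2.388 = 1.982
  upper = 2 × 2.185 − 1.797 = 2.573

(1.982, 2.573)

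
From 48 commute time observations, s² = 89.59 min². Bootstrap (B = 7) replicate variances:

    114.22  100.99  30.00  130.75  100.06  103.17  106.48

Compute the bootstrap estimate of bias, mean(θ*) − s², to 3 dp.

bias = +8.363

mean(θ*) = (114.22 + 100.99 + 30.00 + 130.75 + 100.06 + 103.17 + 106.48) / 7 = 97.9529
bias = 97.9529 − 89.59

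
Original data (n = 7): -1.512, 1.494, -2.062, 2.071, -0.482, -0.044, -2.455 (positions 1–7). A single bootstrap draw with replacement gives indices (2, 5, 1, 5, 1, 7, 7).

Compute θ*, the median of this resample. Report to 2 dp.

θ* = -1.51

Resample values: 1.494, -0.482, -1.512, -0.482, -1.512, -2.455, -2.455.
Sorted: -2.455, -2.455, -1.512, -1.512, -0.482, -0.482, 1.494
Median = middle value = -1.51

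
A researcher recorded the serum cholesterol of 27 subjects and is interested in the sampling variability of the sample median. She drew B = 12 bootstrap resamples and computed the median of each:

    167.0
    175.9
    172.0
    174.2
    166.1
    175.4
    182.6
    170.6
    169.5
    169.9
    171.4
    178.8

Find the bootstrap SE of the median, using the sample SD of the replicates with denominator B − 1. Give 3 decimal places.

SE* = 4.821

Bootstrap SE is the standard deviation of the 12 replicate medians.
Mean of replicates: (167.0 + 175.9 + 172.0 + 174.2 + 166.1 + 175.4 + 182.6 + 170.6 + 169.5 + 169.9 + 171.4 + 178.8) / 12 = 2073.4000 / 12 = 172.7833
Sum of squared deviations: (−5.7833)² + (+3.1167)² + (−0.7833)² + (+1.4167)² + (−6.6833)² + (+2.6167)² + (+9.8167)² + (−2.1833)² + (−3.2833)² + (−2.8833)² + (−1.3833)² + (+6.0167)² = 255.6367
Variance = 255.6367 / 11 = 23.2397
SE* = √23.2397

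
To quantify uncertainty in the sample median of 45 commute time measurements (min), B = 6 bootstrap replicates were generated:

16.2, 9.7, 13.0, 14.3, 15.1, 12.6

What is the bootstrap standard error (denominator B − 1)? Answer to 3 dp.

SE* = 2.280

Bootstrap SE is the standard deviation of the 6 replicate medians.
Mean of replicates: (16.2 + 9.7 + 13.0 + 14.3 + 15.1 + 12.6) / 6 = 80.9000 / 6 = 13.4833
Sum of squared deviations: (+2.7167)² + (−3.7833)² + (−0.4833)² + (+0.8167)² + (+1.6167)² + (−0.8833)² = 25.9883
Variance = 25.9883 / 5 = 5.1977
SE* = √5.1977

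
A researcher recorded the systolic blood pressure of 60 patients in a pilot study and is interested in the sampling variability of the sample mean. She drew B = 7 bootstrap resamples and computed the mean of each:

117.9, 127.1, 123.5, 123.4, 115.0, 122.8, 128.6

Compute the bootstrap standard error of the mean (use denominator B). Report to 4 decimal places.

Bootstrap SE is the standard deviation of the 7 replicate means.
Mean of replicates: (117.9 + 127.1 + 123.5 + 123.4 + 115.0 + 122.8 + 128.6) / 7 = 858.30000 / 7 = 122.61429
Sum of squared deviations: (−4.71429)² + (+4.48571)² + (+0.88571)² + (+0.78571)² + (−7.61429)² + (+0.18571)² + (+5.98571)² = 137.58857
Variance = 137.58857 / 7 = 19.65551
SE* = √19.65551

SE* = 4.4335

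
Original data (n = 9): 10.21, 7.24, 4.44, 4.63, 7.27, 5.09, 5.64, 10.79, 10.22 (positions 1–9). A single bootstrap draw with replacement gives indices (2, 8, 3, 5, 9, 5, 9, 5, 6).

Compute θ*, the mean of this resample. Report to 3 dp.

θ* = 7.757

Resample values: 7.24, 10.79, 4.44, 7.27, 10.22, 7.27, 10.22, 7.27, 5.09.
Mean = (7.24 + 10.79 + 4.44 + 7.27 + 10.22 + 7.27 + 10.22 + 7.27 + 5.09) / 9 = 69.810 / 9 = 7.757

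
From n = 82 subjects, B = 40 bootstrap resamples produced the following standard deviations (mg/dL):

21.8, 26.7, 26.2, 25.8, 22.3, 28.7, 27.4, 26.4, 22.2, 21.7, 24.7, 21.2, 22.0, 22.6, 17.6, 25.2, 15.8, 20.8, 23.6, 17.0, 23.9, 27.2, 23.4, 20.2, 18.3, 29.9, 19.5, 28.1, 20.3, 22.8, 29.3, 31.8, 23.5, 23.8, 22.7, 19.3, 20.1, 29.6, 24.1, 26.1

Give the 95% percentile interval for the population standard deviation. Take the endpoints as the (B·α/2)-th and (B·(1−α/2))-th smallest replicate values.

Sorted replicates: 15.8, 17.0, 17.6, 18.3, 19.3, 19.5, 20.1, 20.2, 20.3, 20.8, 21.2, 21.7, 21.8, 22.0, 22.2, 22.3, 22.6, 22.7, 22.8, 23.4, 23.5, 23.6, 23.8, 23.9, 24.1, 24.7, 25.2, 25.8, 26.1, 26.2, 26.4, 26.7, 27.2, 27.4, 28.1, 28.7, 29.3, 29.6, 29.9, 31.8
α = 0.05; lower rank = 40 × 0.025 = 1; upper rank = 40 × 0.975 = 39.
The 1st smallest replicate is 15.8; the 39th is 29.9.

(15.8, 29.9)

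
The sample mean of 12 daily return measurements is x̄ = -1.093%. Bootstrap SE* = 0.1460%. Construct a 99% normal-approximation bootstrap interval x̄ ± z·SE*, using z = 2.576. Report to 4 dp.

Margin = 2.576 × 0.1460 = 0.37610
Interval: -1.093 ± 0.37610

(-1.4691, -0.7169)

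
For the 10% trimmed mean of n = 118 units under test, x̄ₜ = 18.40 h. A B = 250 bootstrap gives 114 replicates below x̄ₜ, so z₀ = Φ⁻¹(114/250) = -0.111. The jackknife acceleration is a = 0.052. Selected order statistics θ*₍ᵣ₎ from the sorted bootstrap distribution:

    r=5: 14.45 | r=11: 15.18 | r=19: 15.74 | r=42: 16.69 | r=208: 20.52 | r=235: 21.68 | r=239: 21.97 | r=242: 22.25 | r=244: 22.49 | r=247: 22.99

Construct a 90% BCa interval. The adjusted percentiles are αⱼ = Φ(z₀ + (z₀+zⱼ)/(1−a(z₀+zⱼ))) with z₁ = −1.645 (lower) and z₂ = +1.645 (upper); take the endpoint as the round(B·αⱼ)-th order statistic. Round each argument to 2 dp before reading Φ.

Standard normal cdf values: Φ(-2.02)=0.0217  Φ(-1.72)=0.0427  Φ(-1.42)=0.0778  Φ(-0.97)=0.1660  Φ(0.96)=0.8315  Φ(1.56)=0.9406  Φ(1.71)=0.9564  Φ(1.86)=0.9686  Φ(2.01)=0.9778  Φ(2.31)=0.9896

(15.18, 21.68)

Lower: z₀ + z₁ = -0.111 + (-1.645) = -1.756; 1 − a(z₀+z₁) = 1 − (0.052)(-1.756) = 1.0913; argument = -0.111 + (-1.756)/1.0913 = -1.7201 → -1.72.
α₁ = Φ(-1.72) = 0.0427; rank = round(250 × 0.0427) = 11; θ*₍11₎ = 15.18.
Upper: z₀ + z₂ = 1.534; 1 − a(z₀+z₂) = 0.9202; argument = 1.5560 → 1.56; α₂ = 0.9406; rank = 235; θ*₍235₎ = 21.68.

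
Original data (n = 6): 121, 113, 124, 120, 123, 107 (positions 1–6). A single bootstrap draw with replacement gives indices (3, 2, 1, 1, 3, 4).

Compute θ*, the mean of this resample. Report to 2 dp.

θ* = 120.50

Resample values: 124, 113, 121, 121, 124, 120.
Mean = (124 + 113 + 121 + 121 + 124 + 120) / 6 = 723.0 / 6 = 120.50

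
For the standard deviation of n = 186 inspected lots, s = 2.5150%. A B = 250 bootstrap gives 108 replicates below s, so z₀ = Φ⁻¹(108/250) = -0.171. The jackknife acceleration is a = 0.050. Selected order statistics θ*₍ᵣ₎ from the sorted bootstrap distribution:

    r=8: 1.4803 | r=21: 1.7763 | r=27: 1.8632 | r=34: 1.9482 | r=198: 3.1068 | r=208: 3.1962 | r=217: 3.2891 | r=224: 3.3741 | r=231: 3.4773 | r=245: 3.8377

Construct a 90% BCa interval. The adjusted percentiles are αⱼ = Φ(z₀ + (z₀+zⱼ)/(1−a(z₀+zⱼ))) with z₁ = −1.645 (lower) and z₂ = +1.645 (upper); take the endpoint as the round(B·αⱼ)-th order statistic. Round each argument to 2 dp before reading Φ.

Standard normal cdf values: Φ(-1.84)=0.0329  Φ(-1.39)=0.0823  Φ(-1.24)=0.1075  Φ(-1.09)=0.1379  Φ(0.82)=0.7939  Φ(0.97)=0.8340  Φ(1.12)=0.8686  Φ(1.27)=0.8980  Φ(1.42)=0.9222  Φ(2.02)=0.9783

Lower: z₀ + z₁ = -0.171 + (-1.645) = -1.816; 1 − a(z₀+z₁) = 1 − (0.050)(-1.816) = 1.0908; argument = -0.171 + (-1.816)/1.0908 = -1.8358 → -1.84.
α₁ = Φ(-1.84) = 0.0329; rank = round(250 × 0.0329) = 8; θ*₍8₎ = 1.4803.
Upper: z₀ + z₂ = 1.474; 1 − a(z₀+z₂) = 0.9263; argument = 1.4203 → 1.42; α₂ = 0.9222; rank = 231; θ*₍231₎ = 3.4773.

(1.4803, 3.4773)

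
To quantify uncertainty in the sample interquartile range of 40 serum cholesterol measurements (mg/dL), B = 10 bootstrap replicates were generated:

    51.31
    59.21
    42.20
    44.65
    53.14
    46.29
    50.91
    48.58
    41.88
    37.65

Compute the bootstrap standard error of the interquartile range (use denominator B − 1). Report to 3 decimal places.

SE* = 6.346

Bootstrap SE is the standard deviation of the 10 replicate interquartile ranges.
Mean of replicates: (51.31 + 59.21 + 42.20 + 44.65 + 53.14 + 46.29 + 50.91 + 48.58 + 41.88 + 37.65) / 10 = 475.8200 / 10 = 47.5820
Sum of squared deviations: (+3.7280)² + (+11.6280)² + (−5.3820)² + (−2.9320)² + (+5.5580)² + (−1.2920)² + (+3.3280)² + (+0.9980)² + (−5.7020)² + (−9.9320)² = 362.4606
Variance = 362.4606 / 9 = 40.2734
SE* = √40.2734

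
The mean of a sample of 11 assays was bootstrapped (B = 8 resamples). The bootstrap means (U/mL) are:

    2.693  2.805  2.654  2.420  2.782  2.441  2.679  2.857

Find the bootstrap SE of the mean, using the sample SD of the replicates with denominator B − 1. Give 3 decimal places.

Bootstrap SE is the standard deviation of the 8 replicate means.
Mean of replicates: (2.693 + 2.805 + 2.654 + 2.420 + 2.782 + 2.441 + 2.679 + 2.857) / 8 = 21.3310 / 8 = 2.6664
Sum of squared deviations: (+0.0266)² + (+0.1386)² + (−0.0124)² + (−0.2464)² + (+0.1156)² + (−0.2254)² + (+0.0126)² + (+0.1906)² = 0.1814
Variance = 0.1814 / 7 = 0.0259
SE* = √0.0259

SE* = 0.161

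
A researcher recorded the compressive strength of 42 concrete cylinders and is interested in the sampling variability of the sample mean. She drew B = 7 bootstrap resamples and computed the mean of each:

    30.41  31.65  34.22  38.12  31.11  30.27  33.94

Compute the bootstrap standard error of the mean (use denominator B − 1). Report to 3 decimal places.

SE* = 2.826

Bootstrap SE is the standard deviation of the 7 replicate means.
Mean of replicates: (30.41 + 31.65 + 34.22 + 38.12 + 31.11 + 30.27 + 33.94) / 7 = 229.7200 / 7 = 32.8171
Sum of squared deviations: (−2.4071)² + (−1.1671)² + (+1.4029)² + (+5.3029)² + (−1.7071)² + (−2.5471)² + (+1.1229)² = 47.9079
Variance = 47.9079 / 6 = 7.9847
SE* = √7.9847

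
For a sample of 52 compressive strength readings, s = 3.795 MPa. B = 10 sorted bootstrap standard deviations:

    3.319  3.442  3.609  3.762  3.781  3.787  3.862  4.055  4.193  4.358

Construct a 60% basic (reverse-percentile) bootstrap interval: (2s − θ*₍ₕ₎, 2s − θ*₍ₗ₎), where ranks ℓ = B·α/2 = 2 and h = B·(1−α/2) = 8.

(3.535, 4.148)

Percentile endpoints at ranks 2 and 8: θ*₍2₎ = 3.442, θ*₍8₎ = 4.055.
Basic interval reflects these around s:
  lower = 2 × 3.795 − 4.055 = 3.535
  upper = 2 × 3.795 − 3.442 = 4.148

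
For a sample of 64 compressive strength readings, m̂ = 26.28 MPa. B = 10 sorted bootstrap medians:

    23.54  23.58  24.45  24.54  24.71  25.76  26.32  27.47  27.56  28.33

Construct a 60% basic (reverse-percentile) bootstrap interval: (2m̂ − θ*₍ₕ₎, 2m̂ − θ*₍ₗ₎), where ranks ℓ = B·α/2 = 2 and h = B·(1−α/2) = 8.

Percentile endpoints at ranks 2 and 8: θ*₍2₎ = 23.58, θ*₍8₎ = 27.47.
Basic interval reflects these around m̂:
  lower = 2 × 26.28 − 27.47 = 25.09
  upper = 2 × 26.28 − 23.58 = 28.98

(25.09, 28.98)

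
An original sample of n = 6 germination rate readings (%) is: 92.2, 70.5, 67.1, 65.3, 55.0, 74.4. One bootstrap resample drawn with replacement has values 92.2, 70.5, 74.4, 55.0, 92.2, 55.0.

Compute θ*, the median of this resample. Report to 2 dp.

Sorted: 55.0, 55.0, 70.5, 74.4, 92.2, 92.2
Median = average of the two middle values = 72.45

θ* = 72.45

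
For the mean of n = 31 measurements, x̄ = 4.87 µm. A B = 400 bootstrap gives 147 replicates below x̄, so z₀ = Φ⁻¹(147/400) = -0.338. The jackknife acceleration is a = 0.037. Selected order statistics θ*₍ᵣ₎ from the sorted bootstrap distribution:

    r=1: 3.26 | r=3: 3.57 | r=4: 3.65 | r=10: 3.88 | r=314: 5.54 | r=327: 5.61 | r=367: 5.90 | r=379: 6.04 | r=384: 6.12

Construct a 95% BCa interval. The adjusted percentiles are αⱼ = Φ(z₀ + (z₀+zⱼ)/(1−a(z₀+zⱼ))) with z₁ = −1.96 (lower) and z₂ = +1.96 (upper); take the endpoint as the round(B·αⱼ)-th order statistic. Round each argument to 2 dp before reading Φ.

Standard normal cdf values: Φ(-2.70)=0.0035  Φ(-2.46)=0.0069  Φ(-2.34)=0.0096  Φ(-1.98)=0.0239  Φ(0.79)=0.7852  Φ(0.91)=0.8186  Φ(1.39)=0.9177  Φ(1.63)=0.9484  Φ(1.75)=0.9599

(3.57, 5.90)

Lower: z₀ + z₁ = -0.338 + (-1.960) = -2.298; 1 − a(z₀+z₁) = 1 − (0.037)(-2.298) = 1.0850; argument = -0.338 + (-2.298)/1.0850 = -2.4559 → -2.46.
α₁ = Φ(-2.46) = 0.0069; rank = round(400 × 0.0069) = 3; θ*₍3₎ = 3.57.
Upper: z₀ + z₂ = 1.622; 1 − a(z₀+z₂) = 0.9400; argument = 1.3876 → 1.39; α₂ = 0.9177; rank = 367; θ*₍367₎ = 5.90.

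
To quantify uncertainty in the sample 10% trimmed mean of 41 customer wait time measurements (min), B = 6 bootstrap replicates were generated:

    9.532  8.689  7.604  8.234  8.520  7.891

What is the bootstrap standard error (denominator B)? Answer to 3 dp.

SE* = 0.619

Bootstrap SE is the standard deviation of the 6 replicate 10% trimmed means.
Mean of replicates: (9.532 + 8.689 + 7.604 + 8.234 + 8.520 + 7.891) / 6 = 50.4700 / 6 = 8.4117
Sum of squared deviations: (+1.1203)² + (+0.2773)² + (−0.8077)² + (−0.1777)² + (+0.1083)² + (−0.5207)² = 2.2988
Variance = 2.2988 / 6 = 0.3831
SE* = √0.3831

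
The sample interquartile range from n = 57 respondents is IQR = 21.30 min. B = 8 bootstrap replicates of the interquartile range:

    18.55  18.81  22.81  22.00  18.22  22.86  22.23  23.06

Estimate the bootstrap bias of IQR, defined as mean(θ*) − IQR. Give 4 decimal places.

mean(θ*) = (18.55 + 18.81 + 22.81 + 22.00 + 18.22 + 22.86 + 22.23 + 23.06) / 8 = 21.06750
bias = 21.06750 − 21.30

bias = −0.2325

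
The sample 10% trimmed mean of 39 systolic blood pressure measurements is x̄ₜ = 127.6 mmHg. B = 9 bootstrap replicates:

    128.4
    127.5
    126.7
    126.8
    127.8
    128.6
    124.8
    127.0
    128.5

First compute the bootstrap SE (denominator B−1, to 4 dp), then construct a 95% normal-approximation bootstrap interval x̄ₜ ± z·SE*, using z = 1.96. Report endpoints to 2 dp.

(125.24, 129.96)

Mean of replicates = 127.3444; sum of squared deviations = 11.5622; SE* = √(11.5622/8) = 1.2022
Margin = 1.96 × 1.2022 = 2.356
Interval: 127.6 ± 2.356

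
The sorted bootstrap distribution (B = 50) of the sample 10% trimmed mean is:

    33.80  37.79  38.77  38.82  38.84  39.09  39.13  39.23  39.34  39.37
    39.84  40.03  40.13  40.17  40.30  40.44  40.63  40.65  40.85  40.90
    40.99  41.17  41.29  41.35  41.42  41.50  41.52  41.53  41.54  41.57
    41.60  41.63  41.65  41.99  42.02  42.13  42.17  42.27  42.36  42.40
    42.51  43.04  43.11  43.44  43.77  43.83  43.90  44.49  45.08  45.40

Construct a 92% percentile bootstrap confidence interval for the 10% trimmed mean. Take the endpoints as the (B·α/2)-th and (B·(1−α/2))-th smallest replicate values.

α = 0.08; lower rank = 50 × 0.040 = 2; upper rank = 50 × 0.960 = 48.
The 2nd smallest replicate is 37.79; the 48th is 44.49.

(37.79, 44.49)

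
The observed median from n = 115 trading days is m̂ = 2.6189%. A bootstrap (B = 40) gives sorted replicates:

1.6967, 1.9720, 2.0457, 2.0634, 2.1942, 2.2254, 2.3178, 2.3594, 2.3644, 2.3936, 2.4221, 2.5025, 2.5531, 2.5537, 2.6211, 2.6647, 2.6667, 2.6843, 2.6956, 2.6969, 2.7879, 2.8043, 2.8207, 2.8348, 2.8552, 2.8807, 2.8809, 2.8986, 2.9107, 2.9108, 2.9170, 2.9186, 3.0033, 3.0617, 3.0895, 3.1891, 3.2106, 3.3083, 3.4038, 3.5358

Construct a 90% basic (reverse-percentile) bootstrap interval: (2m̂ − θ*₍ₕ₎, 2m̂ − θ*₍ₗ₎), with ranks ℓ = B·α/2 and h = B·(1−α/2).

Percentile endpoints at ranks 2 and 38: θ*₍2₎ = 1.9720, θ*₍38₎ = 3.3083.
Basic interval reflects these around m̂:
  lower = 2 × 2.6189 − 3.3083 = 1.9295
  upper = 2 × 2.6189 − 1.9720 = 3.2658

(1.9295, 3.2658)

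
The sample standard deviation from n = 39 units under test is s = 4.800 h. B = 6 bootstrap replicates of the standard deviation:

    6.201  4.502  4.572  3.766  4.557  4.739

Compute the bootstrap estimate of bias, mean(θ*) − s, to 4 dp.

mean(θ*) = (6.201 + 4.502 + 4.572 + 3.766 + 4.557 + 4.739) / 6 = 4.72283
bias = 4.72283 − 4.800

bias = −0.0772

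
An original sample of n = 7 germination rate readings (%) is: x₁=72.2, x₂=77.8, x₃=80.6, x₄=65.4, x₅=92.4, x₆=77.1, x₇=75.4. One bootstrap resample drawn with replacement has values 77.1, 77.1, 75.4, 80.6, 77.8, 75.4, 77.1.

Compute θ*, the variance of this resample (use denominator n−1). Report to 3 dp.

θ* = 3.071

Mean = 77.2143; sum of squared deviations = 18.4286
s² = 18.4286 / 6 = 3.0714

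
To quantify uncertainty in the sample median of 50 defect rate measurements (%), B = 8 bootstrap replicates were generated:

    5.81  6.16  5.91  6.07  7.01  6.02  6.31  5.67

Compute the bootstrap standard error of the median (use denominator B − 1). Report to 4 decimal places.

SE* = 0.4114

Bootstrap SE is the standard deviation of the 8 replicate medians.
Mean of replicates: (5.81 + 6.16 + 5.91 + 6.07 + 7.01 + 6.02 + 6.31 + 5.67) / 8 = 48.96000 / 8 = 6.12000
Sum of squared deviations: (−0.31000)² + (+0.04000)² + (−0.21000)² + (−0.05000)² + (+0.89000)² + (−0.10000)² + (+0.19000)² + (−0.45000)² = 1.18500
Variance = 1.18500 / 7 = 0.16929
SE* = √0.16929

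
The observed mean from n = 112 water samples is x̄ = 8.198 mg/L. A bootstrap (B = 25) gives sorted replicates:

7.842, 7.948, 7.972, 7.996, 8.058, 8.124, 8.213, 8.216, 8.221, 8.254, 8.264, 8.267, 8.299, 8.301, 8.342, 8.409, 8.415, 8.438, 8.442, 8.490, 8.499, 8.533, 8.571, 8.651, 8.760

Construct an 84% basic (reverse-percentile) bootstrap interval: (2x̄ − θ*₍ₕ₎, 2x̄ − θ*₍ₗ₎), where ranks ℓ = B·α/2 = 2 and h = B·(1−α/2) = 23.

(7.825, 8.448)

Percentile endpoints at ranks 2 and 23: θ*₍2₎ = 7.948, θ*₍23₎ = 8.571.
Basic interval reflects these around x̄:
  lower = 2 × 8.198 − 8.571 = 7.825
  upper = 2 × 8.198 − 7.948 = 8.448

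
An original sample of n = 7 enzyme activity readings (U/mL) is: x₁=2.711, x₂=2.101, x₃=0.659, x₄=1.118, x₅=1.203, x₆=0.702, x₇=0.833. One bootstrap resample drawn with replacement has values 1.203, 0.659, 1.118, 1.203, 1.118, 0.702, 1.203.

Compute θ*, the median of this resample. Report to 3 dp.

Sorted: 0.659, 0.702, 1.118, 1.118, 1.203, 1.203, 1.203
Median = middle value = 1.118

θ* = 1.118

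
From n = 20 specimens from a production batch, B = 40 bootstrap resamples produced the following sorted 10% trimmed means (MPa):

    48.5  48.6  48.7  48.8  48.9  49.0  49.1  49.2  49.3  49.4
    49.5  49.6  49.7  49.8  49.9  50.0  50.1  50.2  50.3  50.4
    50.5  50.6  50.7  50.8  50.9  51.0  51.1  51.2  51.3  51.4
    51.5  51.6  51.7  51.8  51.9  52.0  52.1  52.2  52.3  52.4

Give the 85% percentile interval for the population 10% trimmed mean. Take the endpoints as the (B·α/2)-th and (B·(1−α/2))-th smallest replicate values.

(48.7, 52.1)

α = 0.15; lower rank = 40 × 0.075 = 3; upper rank = 40 × 0.925 = 37.
The 3rd smallest replicate is 48.7; the 37th is 52.1.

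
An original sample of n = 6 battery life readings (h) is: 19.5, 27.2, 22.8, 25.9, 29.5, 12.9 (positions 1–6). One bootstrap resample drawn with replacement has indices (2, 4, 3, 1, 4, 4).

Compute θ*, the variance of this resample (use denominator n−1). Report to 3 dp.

θ* = 8.211

Resample values: 27.2, 25.9, 22.8, 19.5, 25.9, 25.9.
Mean = 24.5333; sum of squared deviations = 41.0533
s² = 41.0533 / 5 = 8.2107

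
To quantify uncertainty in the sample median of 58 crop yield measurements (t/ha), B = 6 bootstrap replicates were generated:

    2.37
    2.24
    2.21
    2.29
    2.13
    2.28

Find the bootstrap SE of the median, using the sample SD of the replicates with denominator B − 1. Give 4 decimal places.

Bootstrap SE is the standard deviation of the 6 replicate medians.
Mean of replicates: (2.37 + 2.24 + 2.21 + 2.29 + 2.13 + 2.28) / 6 = 13.52000 / 6 = 2.25333
Sum of squared deviations: (+0.11667)² + (−0.01333)² + (−0.04333)² + (+0.03667)² + (−0.12333)² + (+0.02667)² = 0.03293
Variance = 0.03293 / 5 = 0.00659
SE* = √0.00659

SE* = 0.0812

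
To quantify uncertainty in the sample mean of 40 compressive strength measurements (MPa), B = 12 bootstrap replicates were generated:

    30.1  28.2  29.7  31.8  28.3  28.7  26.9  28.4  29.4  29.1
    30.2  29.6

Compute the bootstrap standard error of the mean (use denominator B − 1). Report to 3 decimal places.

Bootstrap SE is the standard deviation of the 12 replicate means.
Mean of replicates: (30.1 + 28.2 + 29.7 + 31.8 + 28.3 + 28.7 + 26.9 + 28.4 + 29.4 + 29.1 + 30.2 + 29.6) / 12 = 350.4000 / 12 = 29.2000
Sum of squared deviations: (+0.9000)² + (−1.0000)² + (+0.5000)² + (+2.6000)² + (−0.9000)² + (−0.5000)² + (−2.3000)² + (−0.8000)² + (+0.2000)² + (−0.1000)² + (+1.0000)² + (+0.4000)² = 17.0200
Variance = 17.0200 / 11 = 1.5473
SE* = √1.5473

SE* = 1.244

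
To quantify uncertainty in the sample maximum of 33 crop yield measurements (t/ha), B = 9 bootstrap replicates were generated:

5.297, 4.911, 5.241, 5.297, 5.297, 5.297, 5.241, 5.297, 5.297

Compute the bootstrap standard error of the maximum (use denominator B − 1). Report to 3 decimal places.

Bootstrap SE is the standard deviation of the 9 replicate maximums.
Mean of replicates: (5.297 + 4.911 + 5.241 + 5.297 + 5.297 + 5.297 + 5.241 + 5.297 + 5.297) / 9 = 47.1750 / 9 = 5.2417
Sum of squared deviations: (+0.0553)² + (−0.3307)² + (−0.0007)² + (+0.0553)² + (+0.0553)² + (+0.0553)² + (−0.0007)² + (+0.0553)² + (+0.0553)² = 0.1277
Variance = 0.1277 / 8 = 0.0160
SE* = √0.0160

SE* = 0.126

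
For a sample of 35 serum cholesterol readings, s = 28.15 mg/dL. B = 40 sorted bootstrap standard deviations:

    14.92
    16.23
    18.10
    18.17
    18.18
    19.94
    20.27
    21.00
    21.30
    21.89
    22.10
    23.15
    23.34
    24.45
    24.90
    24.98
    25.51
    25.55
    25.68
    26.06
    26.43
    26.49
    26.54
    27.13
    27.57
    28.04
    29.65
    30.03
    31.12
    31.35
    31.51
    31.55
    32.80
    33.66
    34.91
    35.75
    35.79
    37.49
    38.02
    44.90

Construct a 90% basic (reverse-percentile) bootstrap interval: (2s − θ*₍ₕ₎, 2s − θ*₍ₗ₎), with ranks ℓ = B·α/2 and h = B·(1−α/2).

Percentile endpoints at ranks 2 and 38: θ*₍2₎ = 16.23, θ*₍38₎ = 37.49.
Basic interval reflects these around s:
  lower = 2 × 28.15 − 37.49 = 18.81
  upper = 2 × 28.15 − 16.23 = 40.07

(18.81, 40.07)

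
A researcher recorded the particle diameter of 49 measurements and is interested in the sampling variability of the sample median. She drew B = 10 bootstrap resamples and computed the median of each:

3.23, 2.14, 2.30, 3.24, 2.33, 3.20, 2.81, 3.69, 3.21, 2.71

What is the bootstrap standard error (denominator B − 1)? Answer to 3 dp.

SE* = 0.510

Bootstrap SE is the standard deviation of the 10 replicate medians.
Mean of replicates: (3.23 + 2.14 + 2.30 + 3.24 + 2.33 + 3.20 + 2.81 + 3.69 + 3.21 + 2.71) / 10 = 28.8600 / 10 = 2.8860
Sum of squared deviations: (+0.3440)² + (−0.7460)² + (−0.5860)² + (+0.3540)² + (−0.5560)² + (+0.3140)² + (−0.0760)² + (+0.8040)² + (+0.3240)² + (−0.1760)² = 2.3394
Variance = 2.3394 / 9 = 0.2599
SE* = √0.2599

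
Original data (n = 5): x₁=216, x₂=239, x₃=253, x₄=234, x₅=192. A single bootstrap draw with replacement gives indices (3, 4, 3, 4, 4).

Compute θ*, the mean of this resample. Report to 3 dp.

Resample values: 253, 234, 253, 234, 234.
Mean = (253 + 234 + 253 + 234 + 234) / 5 = 1208.0 / 5 = 241.600

θ* = 241.600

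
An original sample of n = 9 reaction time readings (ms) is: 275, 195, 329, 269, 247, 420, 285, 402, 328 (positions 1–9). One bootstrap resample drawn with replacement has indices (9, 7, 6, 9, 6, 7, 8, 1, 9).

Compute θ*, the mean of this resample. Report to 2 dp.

Resample values: 328, 285, 420, 328, 420, 285, 402, 275, 328.
Mean = (328 + 285 + 420 + 328 + 420 + 285 + 402 + 275 + 328) / 9 = 3071.0 / 9 = 341.22

θ* = 341.22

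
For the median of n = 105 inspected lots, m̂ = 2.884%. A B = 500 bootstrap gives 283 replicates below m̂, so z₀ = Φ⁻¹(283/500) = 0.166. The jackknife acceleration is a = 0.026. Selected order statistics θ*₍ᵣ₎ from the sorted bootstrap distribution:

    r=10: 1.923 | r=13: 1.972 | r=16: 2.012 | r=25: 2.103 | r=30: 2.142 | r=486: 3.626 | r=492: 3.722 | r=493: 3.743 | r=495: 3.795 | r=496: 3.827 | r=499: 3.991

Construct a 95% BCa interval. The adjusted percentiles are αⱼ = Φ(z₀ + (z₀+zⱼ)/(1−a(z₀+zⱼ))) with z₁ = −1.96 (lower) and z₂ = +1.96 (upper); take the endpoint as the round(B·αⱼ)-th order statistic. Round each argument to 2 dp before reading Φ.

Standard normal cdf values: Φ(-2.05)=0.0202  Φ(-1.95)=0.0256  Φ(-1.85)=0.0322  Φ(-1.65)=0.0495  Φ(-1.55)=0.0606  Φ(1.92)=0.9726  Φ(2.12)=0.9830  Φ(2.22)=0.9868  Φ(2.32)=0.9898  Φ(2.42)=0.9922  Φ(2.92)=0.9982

Lower: z₀ + z₁ = 0.166 + (-1.960) = -1.794; 1 − a(z₀+z₁) = 1 − (0.026)(-1.794) = 1.0466; argument = 0.166 + (-1.794)/1.0466 = -1.5480 → -1.55.
α₁ = Φ(-1.55) = 0.0606; rank = round(500 × 0.0606) = 30; θ*₍30₎ = 2.142.
Upper: z₀ + z₂ = 2.126; 1 − a(z₀+z₂) = 0.9447; argument = 2.4164 → 2.42; α₂ = 0.9922; rank = 496; θ*₍496₎ = 3.827.

(2.142, 3.827)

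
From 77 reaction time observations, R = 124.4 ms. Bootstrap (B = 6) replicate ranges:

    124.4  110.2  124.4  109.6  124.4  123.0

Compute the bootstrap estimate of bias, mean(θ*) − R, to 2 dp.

bias = −5.07

mean(θ*) = (124.4 + 110.2 + 124.4 + 109.6 + 124.4 + 123.0) / 6 = 119.333
bias = 119.333 − 124.4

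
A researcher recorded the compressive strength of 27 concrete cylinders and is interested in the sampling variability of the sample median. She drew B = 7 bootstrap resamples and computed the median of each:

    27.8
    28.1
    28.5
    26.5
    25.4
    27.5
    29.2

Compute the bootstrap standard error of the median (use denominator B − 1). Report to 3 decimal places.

Bootstrap SE is the standard deviation of the 7 replicate medians.
Mean of replicates: (27.8 + 28.1 + 28.5 + 26.5 + 25.4 + 27.5 + 29.2) / 7 = 193.0000 / 7 = 27.5714
Sum of squared deviations: (+0.2286)² + (+0.5286)² + (+0.9286)² + (−1.0714)² + (−2.1714)² + (−0.0714)² + (+1.6286)² = 9.7143
Variance = 9.7143 / 6 = 1.6190
SE* = √1.6190

SE* = 1.272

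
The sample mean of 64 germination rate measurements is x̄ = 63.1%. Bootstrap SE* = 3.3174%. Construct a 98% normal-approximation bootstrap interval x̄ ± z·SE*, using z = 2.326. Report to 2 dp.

(55.38, 70.82)

Margin = 2.326 × 3.3174 = 7.716
Interval: 63.1 ± 7.716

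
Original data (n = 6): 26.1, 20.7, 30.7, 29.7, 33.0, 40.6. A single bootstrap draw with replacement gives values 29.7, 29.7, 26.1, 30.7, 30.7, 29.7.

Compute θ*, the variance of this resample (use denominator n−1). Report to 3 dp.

Mean = 29.4333; sum of squared deviations = 14.5333
s² = 14.5333 / 5 = 2.9067

θ* = 2.907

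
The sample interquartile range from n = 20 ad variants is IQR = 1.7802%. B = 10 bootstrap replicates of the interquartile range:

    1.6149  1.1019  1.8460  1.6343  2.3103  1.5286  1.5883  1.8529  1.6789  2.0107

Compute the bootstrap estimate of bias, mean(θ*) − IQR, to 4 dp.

bias = −0.0635

mean(θ*) = (1.6149 + 1.1019 + 1.8460 + 1.6343 + 2.3103 + 1.5286 + 1.5883 + 1.8529 + 1.6789 + 2.0107) / 10 = 1.71668
bias = 1.71668 − 1.7802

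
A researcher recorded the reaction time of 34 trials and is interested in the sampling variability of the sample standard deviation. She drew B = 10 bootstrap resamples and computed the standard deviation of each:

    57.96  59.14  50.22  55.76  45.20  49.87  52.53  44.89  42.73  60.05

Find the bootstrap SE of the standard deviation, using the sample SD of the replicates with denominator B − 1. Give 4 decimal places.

SE* = 6.2883

Bootstrap SE is the standard deviation of the 10 replicate standard deviations.
Mean of replicates: (57.96 + 59.14 + 50.22 + 55.76 + 45.20 + 49.87 + 52.53 + 44.89 + 42.73 + 60.05) / 10 = 518.35000 / 10 = 51.83500
Sum of squared deviations: (+6.12500)² + (+7.30500)² + (−1.61500)² + (+3.92500)² + (−6.63500)² + (−1.96500)² + (+0.69500)² + (−6.94500)² + (−9.10500)² + (+8.21500)² = 355.88025
Variance = 355.88025 / 9 = 39.54225
SE* = √39.54225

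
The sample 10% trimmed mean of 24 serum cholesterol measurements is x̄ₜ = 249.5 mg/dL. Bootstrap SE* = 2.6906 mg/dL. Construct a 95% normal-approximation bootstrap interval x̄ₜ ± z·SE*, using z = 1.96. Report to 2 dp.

(244.23, 254.77)

Margin = 1.96 × 2.6906 = 5.274
Interval: 249.5 ± 5.274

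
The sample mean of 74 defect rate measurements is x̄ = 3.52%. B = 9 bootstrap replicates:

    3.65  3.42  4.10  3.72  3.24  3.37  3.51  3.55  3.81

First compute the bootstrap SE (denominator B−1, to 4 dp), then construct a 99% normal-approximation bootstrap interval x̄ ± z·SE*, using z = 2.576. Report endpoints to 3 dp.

Mean of replicates = 3.5967; sum of squared deviations = 0.5364; SE* = √(0.5364/8) = 0.2589
Margin = 2.576 × 0.2589 = 0.6669
Interval: 3.52 ± 0.6669

(2.853, 4.187)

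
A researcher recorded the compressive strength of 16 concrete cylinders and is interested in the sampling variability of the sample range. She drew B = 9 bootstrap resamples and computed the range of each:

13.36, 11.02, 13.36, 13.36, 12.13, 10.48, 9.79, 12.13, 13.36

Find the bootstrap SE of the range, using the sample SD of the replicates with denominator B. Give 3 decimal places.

Bootstrap SE is the standard deviation of the 9 replicate ranges.
Mean of replicates: (13.36 + 11.02 + 13.36 + 13.36 + 12.13 + 10.48 + 9.79 + 12.13 + 13.36) / 9 = 108.9900 / 9 = 12.1100
Sum of squared deviations: (+1.2500)² + (−1.0900)² + (+1.2500)² + (+1.2500)² + (+0.0200)² + (−1.6300)² + (−2.3200)² + (+0.0200)² + (+1.2500)² = 15.4782
Variance = 15.4782 / 9 = 1.7198
SE* = √1.7198

SE* = 1.311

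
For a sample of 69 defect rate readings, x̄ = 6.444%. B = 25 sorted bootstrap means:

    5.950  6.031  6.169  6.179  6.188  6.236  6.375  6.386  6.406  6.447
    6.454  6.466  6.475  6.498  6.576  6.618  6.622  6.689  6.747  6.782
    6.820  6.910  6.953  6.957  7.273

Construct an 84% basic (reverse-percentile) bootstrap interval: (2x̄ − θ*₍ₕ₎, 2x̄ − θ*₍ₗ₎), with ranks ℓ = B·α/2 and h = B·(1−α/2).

Percentile endpoints at ranks 2 and 23: θ*₍2₎ = 6.031, θ*₍23₎ = 6.953.
Basic interval reflects these around x̄:
  lower = 2 × 6.444 − 6.953 = 5.935
  upper = 2 × 6.444 − 6.031 = 6.857

(5.935, 6.857)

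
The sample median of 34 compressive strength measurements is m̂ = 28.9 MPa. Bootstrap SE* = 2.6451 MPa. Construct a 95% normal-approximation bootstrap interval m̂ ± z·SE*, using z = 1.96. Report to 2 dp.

(23.72, 34.08)

Margin = 1.96 × 2.6451 = 5.184
Interval: 28.9 ± 5.184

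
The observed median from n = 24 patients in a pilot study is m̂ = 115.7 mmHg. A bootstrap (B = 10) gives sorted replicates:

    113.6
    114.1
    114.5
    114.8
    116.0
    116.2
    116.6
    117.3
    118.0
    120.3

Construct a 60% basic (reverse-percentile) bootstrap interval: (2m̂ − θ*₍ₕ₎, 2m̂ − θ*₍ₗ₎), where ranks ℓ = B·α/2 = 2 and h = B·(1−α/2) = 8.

(114.1, 117.3)

Percentile endpoints at ranks 2 and 8: θ*₍2₎ = 114.1, θ*₍8₎ = 117.3.
Basic interval reflects these around m̂:
  lower = 2 × 115.7 − 117.3 = 114.1
  upper = 2 × 115.7 − 114.1 = 117.3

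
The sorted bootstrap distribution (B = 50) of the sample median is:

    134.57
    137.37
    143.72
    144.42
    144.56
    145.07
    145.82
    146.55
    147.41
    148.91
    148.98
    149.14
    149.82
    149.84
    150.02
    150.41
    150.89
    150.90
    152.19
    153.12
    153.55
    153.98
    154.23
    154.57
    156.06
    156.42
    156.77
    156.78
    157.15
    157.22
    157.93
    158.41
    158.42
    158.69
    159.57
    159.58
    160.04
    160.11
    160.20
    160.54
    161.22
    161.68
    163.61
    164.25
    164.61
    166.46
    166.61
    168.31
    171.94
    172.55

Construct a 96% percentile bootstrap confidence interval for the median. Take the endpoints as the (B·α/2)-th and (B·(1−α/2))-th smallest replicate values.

(134.57, 171.94)

α = 0.04; lower rank = 50 × 0.020 = 1; upper rank = 50 × 0.980 = 49.
The 1st smallest replicate is 134.57; the 49th is 171.94.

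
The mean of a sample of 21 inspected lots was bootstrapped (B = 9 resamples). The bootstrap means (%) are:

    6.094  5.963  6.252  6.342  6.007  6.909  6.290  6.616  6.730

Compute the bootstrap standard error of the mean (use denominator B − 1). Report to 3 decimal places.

SE* = 0.330

Bootstrap SE is the standard deviation of the 9 replicate means.
Mean of replicates: (6.094 + 5.963 + 6.252 + 6.342 + 6.007 + 6.909 + 6.290 + 6.616 + 6.730) / 9 = 57.2030 / 9 = 6.3559
Sum of squared deviations: (−0.2619)² + (−0.3929)² + (−0.1039)² + (−0.0139)² + (−0.3489)² + (+0.5531)² + (−0.0659)² + (+0.2601)² + (+0.3741)² = 0.8735
Variance = 0.8735 / 8 = 0.1092
SE* = √0.1092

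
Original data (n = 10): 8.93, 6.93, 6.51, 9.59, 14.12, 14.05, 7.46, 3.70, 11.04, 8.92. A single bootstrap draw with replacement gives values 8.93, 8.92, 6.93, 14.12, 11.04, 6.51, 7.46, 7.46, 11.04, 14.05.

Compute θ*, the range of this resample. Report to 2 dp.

Range = 14.12 − 6.51 = 7.61

θ* = 7.61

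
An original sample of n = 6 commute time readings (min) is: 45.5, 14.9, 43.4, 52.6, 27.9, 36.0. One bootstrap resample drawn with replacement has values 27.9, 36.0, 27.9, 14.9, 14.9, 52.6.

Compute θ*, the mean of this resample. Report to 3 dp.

θ* = 29.033

Mean = (27.9 + 36.0 + 27.9 + 14.9 + 14.9 + 52.6) / 6 = 174.20 / 6 = 29.033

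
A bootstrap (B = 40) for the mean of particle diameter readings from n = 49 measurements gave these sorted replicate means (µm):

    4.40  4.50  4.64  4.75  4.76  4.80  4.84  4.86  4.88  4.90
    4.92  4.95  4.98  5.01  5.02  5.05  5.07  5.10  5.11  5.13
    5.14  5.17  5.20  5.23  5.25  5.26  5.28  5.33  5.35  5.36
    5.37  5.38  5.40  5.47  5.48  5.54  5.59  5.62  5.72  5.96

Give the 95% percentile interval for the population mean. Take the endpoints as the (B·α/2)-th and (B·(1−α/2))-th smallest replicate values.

(4.40, 5.72)

α = 0.05; lower rank = 40 × 0.025 = 1; upper rank = 40 × 0.975 = 39.
The 1st smallest replicate is 4.40; the 39th is 5.72.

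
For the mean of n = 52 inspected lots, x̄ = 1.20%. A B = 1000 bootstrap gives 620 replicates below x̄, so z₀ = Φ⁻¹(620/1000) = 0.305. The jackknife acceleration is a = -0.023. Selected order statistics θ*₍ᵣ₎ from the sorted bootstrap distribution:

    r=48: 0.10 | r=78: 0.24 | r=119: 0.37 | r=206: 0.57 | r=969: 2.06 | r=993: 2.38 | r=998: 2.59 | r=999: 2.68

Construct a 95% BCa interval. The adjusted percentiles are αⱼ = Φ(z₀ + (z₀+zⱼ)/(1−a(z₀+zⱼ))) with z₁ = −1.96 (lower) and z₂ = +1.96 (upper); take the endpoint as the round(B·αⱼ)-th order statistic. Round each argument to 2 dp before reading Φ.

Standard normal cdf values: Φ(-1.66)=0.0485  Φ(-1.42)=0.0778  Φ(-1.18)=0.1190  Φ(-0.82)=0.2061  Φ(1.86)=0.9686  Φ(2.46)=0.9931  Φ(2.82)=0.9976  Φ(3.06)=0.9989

Lower: z₀ + z₁ = 0.305 + (-1.960) = -1.655; 1 − a(z₀+z₁) = 1 − (-0.023)(-1.655) = 0.9619; argument = 0.305 + (-1.655)/0.9619 = -1.4155 → -1.42.
α₁ = Φ(-1.42) = 0.0778; rank = round(1000 × 0.0778) = 78; θ*₍78₎ = 0.24.
Upper: z₀ + z₂ = 2.265; 1 − a(z₀+z₂) = 1.0521; argument = 2.4578 → 2.46; α₂ = 0.9931; rank = 993; θ*₍993₎ = 2.38.

(0.24, 2.38)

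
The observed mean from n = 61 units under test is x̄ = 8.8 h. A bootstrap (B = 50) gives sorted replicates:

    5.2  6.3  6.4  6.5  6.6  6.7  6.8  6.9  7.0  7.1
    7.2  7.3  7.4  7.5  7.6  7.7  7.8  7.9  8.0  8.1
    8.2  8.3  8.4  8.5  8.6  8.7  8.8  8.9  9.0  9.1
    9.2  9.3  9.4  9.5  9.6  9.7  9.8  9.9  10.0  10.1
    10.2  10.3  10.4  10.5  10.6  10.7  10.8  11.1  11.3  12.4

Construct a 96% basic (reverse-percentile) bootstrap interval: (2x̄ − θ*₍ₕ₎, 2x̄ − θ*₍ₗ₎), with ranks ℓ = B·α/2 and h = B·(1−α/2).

(6.3, 12.4)

Percentile endpoints at ranks 1 and 49: θ*₍1₎ = 5.2, θ*₍49₎ = 11.3.
Basic interval reflects these around x̄:
  lower = 2 × 8.8 − 11.3 = 6.3
  upper = 2 × 8.8 − 5.2 = 12.4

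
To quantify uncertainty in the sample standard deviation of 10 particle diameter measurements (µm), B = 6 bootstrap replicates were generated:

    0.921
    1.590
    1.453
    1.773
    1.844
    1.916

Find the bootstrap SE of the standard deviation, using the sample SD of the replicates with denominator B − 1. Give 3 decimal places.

Bootstrap SE is the standard deviation of the 6 replicate standard deviations.
Mean of replicates: (0.921 + 1.590 + 1.453 + 1.773 + 1.844 + 1.916) / 6 = 9.4970 / 6 = 1.5828
Sum of squared deviations: (−0.6618)² + (+0.0072)² + (−0.1298)² + (+0.1902)² + (+0.2612)² + (+0.3332)² = 0.6703
Variance = 0.6703 / 5 = 0.1341
SE* = √0.1341

SE* = 0.366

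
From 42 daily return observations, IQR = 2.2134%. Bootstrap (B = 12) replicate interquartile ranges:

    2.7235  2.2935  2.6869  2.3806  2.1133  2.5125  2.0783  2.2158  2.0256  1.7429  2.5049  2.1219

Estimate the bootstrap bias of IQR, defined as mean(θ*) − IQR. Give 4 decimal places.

mean(θ*) = (2.7235 + 2.2935 + 2.6869 + 2.3806 + 2.1133 + 2.5125 + 2.0783 + 2.2158 + 2.0256 + 1.7429 + 2.5049 + 2.1219) / 12 = 2.28331
bias = 2.28331 − 2.2134

bias = +0.0699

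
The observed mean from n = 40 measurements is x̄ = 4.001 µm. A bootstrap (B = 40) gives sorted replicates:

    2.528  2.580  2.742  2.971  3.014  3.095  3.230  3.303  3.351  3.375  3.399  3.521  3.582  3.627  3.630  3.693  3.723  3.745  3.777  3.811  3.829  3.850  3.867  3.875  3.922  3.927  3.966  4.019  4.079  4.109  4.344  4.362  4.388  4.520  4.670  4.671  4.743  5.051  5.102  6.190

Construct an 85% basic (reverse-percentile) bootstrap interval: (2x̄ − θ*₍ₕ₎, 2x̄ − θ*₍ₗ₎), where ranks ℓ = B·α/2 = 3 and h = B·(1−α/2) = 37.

(3.259, 5.260)

Percentile endpoints at ranks 3 and 37: θ*₍3₎ = 2.742, θ*₍37₎ = 4.743.
Basic interval reflects these around x̄:
  lower = 2 × 4.001 − 4.743 = 3.259
  upper = 2 × 4.001 − 2.742 = 5.260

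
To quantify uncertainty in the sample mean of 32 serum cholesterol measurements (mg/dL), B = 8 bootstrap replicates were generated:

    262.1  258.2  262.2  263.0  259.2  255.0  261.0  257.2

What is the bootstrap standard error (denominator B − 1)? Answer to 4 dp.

Bootstrap SE is the standard deviation of the 8 replicate means.
Mean of replicates: (262.1 + 258.2 + 262.2 + 263.0 + 259.2 + 255.0 + 261.0 + 257.2) / 8 = 2077.90000 / 8 = 259.73750
Sum of squared deviations: (+2.36250)² + (−1.53750)² + (+2.46250)² + (+3.26250)² + (−0.53750)² + (−4.73750)² + (+1.26250)² + (−2.53750)² = 55.41875
Variance = 55.41875 / 7 = 7.91696
SE* = √7.91696

SE* = 2.8137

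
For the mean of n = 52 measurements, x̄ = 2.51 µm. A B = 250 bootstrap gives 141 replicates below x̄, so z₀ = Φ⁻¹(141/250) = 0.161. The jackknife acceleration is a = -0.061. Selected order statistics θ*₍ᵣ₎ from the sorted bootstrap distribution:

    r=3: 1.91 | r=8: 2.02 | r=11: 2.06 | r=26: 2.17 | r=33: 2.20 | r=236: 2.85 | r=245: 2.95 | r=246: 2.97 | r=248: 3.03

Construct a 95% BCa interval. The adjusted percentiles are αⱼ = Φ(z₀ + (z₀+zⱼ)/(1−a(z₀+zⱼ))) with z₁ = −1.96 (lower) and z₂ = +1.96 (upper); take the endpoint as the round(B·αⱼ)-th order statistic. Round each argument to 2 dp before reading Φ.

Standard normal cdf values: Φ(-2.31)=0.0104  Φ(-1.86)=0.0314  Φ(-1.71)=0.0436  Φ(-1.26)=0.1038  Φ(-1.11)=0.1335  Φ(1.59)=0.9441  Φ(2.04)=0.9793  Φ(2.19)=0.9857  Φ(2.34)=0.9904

Lower: z₀ + z₁ = 0.161 + (-1.960) = -1.799; 1 − a(z₀+z₁) = 1 − (-0.061)(-1.799) = 0.8903; argument = 0.161 + (-1.799)/0.8903 = -1.8598 → -1.86.
α₁ = Φ(-1.86) = 0.0314; rank = round(250 × 0.0314) = 8; θ*₍8₎ = 2.02.
Upper: z₀ + z₂ = 2.121; 1 − a(z₀+z₂) = 1.1294; argument = 2.0390 → 2.04; α₂ = 0.9793; rank = 245; θ*₍245₎ = 2.95.

(2.02, 2.95)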